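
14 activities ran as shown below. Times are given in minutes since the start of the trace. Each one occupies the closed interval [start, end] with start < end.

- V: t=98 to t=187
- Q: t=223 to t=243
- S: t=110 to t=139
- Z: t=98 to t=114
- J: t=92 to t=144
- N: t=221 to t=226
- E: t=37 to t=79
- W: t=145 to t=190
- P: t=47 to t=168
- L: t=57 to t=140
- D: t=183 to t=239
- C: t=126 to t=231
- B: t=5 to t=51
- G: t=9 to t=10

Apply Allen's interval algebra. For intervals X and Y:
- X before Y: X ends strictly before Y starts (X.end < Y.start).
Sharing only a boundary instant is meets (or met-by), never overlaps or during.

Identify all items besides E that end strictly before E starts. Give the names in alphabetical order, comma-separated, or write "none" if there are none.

Target E = [t=37, t=79].
B [t=5, t=51] → overlaps → no.
C [t=126, t=231] → after → no.
D [t=183, t=239] → after → no.
G [t=9, t=10] → before → yes.
J [t=92, t=144] → after → no.
L [t=57, t=140] → overlapped-by → no.
N [t=221, t=226] → after → no.
P [t=47, t=168] → overlapped-by → no.
Q [t=223, t=243] → after → no.
S [t=110, t=139] → after → no.
V [t=98, t=187] → after → no.
W [t=145, t=190] → after → no.
Z [t=98, t=114] → after → no.
Result: G.

G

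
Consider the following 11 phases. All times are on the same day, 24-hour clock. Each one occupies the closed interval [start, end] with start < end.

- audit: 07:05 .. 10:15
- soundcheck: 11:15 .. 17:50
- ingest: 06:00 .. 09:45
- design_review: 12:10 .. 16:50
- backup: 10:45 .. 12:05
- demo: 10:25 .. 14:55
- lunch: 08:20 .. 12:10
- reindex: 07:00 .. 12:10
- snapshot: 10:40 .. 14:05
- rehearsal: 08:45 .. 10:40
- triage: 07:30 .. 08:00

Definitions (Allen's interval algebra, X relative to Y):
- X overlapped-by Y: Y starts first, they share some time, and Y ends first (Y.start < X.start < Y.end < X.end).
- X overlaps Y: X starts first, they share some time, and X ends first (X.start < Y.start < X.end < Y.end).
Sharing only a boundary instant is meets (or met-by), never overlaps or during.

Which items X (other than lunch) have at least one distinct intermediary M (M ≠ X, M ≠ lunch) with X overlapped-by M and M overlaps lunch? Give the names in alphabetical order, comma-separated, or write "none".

Target lunch = [08:20, 12:10].
Intermediaries M with M overlaps lunch: audit, ingest.
Via audit — items with X overlapped-by audit: rehearsal.
Via ingest — items with X overlapped-by ingest: audit, rehearsal, reindex.
Union: audit, rehearsal, reindex.

audit, rehearsal, reindex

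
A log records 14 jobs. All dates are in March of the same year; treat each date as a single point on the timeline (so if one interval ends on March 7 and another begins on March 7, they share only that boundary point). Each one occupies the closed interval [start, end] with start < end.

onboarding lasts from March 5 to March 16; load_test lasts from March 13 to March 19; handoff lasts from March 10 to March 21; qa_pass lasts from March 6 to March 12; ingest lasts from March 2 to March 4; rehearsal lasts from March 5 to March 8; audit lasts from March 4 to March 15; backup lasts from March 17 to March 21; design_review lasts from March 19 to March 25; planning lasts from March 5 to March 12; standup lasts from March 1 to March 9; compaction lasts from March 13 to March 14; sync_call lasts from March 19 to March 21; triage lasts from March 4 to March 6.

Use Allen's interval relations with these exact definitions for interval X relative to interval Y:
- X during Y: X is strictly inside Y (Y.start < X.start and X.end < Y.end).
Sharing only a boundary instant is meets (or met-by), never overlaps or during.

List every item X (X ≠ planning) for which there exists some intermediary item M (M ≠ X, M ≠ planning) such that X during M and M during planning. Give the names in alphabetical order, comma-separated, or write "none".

none

Target planning = [March 5, March 12].
Intermediaries M with M during planning: none.
Union: none.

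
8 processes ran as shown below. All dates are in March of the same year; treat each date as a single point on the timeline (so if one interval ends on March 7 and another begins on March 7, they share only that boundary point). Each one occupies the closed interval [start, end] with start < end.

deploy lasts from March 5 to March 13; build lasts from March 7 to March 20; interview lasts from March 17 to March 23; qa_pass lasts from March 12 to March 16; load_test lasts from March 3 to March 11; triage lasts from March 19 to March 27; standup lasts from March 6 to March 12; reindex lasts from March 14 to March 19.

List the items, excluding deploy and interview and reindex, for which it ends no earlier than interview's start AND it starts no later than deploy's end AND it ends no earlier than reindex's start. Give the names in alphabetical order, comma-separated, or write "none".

Conditions: its end is no earlier than interview's start (X.end >= March 17) AND its start is no later than deploy's end (X.start <= March 13) AND its end is no earlier than reindex's start (X.end >= March 14).
build: end March 20 >= March 17? ✓; start March 7 <= March 13? ✓; end March 20 >= March 14? ✓ → yes.
load_test: end March 11 >= March 17? ✗; start March 3 <= March 13? ✓; end March 11 >= March 14? ✗ → no.
qa_pass: end March 16 >= March 17? ✗; start March 12 <= March 13? ✓; end March 16 >= March 14? ✓ → no.
standup: end March 12 >= March 17? ✗; start March 6 <= March 13? ✓; end March 12 >= March 14? ✗ → no.
triage: end March 27 >= March 17? ✓; start March 19 <= March 13? ✗; end March 27 >= March 14? ✓ → no.
Result: build.

build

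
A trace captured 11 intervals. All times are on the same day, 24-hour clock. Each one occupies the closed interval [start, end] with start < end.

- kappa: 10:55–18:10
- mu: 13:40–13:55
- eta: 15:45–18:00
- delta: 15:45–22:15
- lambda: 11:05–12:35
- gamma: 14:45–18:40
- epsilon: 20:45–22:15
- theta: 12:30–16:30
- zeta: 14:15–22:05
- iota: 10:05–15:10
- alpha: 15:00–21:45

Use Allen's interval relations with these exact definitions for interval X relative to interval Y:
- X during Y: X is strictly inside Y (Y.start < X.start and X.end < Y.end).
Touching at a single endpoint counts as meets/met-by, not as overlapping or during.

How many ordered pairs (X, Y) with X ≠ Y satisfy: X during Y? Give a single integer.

Checking all 110 ordered pairs for relation 'during'; matching pairs in alphabetical order:
(alpha, zeta): alpha during zeta ✓
(eta, alpha): eta during alpha ✓
(eta, gamma): eta during gamma ✓
(eta, kappa): eta during kappa ✓
(eta, zeta): eta during zeta ✓
(gamma, zeta): gamma during zeta ✓
(lambda, iota): lambda during iota ✓
(lambda, kappa): lambda during kappa ✓
(mu, iota): mu during iota ✓
(mu, kappa): mu during kappa ✓
(mu, theta): mu during theta ✓
(theta, kappa): theta during kappa ✓
Count: 12.

12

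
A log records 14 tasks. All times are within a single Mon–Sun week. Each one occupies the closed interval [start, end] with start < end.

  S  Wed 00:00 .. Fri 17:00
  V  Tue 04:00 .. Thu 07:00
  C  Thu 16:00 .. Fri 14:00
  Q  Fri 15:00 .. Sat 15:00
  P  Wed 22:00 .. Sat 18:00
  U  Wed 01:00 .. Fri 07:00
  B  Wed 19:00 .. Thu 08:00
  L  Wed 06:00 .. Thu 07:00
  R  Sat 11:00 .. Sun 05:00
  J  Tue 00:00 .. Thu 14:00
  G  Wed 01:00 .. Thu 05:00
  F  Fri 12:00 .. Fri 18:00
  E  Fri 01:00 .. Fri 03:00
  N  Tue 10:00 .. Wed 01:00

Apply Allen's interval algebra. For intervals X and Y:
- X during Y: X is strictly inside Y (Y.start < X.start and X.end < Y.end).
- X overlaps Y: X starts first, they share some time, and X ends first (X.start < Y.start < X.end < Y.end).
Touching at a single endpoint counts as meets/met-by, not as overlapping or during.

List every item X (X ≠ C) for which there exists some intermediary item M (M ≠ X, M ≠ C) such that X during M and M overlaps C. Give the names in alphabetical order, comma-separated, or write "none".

Target C = [Thu 16:00, Fri 14:00].
Intermediaries M with M overlaps C: U.
Via U — items with X during U: B, E, L.
Union: B, E, L.

B, E, L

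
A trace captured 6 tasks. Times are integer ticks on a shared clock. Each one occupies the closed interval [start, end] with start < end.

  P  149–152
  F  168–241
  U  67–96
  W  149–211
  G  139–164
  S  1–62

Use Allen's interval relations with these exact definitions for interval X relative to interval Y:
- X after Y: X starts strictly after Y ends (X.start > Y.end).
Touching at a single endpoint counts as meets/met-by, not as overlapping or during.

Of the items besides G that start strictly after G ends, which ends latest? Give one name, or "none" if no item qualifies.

Target G = [139, 164].
F [168, 241] → after → candidate.
P [149, 152] → during → excluded.
S [1, 62] → before → excluded.
U [67, 96] → before → excluded.
W [149, 211] → overlapped-by → excluded.
Among candidates, latest end is 241 → F.

F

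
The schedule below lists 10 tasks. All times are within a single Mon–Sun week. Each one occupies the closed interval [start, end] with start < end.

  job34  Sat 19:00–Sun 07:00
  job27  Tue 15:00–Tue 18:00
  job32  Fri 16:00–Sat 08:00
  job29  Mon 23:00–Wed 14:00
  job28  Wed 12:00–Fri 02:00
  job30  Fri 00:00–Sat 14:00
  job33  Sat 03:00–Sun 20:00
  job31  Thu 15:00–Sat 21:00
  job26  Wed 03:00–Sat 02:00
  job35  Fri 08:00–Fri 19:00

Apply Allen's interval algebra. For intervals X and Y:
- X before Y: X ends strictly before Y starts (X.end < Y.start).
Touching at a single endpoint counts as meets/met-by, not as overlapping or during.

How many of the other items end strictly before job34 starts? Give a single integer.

7

Target job34 = [Sat 19:00, Sun 07:00].
job26 [Wed 03:00, Sat 02:00] → before → counts.
job27 [Tue 15:00, Tue 18:00] → before → counts.
job28 [Wed 12:00, Fri 02:00] → before → counts.
job29 [Mon 23:00, Wed 14:00] → before → counts.
job30 [Fri 00:00, Sat 14:00] → before → counts.
job31 [Thu 15:00, Sat 21:00] → overlaps → no.
job32 [Fri 16:00, Sat 08:00] → before → counts.
job33 [Sat 03:00, Sun 20:00] → contains → no.
job35 [Fri 08:00, Fri 19:00] → before → counts.
Total: 7.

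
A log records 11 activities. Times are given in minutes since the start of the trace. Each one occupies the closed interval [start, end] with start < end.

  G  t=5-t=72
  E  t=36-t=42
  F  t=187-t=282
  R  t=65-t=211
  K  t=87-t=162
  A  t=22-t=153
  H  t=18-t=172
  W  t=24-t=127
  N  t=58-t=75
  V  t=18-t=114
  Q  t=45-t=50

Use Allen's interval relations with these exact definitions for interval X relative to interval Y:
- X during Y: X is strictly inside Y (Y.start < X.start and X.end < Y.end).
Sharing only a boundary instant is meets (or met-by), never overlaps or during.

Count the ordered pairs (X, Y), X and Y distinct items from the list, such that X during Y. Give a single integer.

Checking all 110 ordered pairs for relation 'during'; matching pairs in alphabetical order:
(A, H): A during H ✓
(E, A): E during A ✓
(E, G): E during G ✓
(E, H): E during H ✓
(E, V): E during V ✓
(E, W): E during W ✓
(K, H): K during H ✓
(K, R): K during R ✓
(N, A): N during A ✓
(N, H): N during H ✓
(N, V): N during V ✓
(N, W): N during W ✓
(Q, A): Q during A ✓
(Q, G): Q during G ✓
(Q, H): Q during H ✓
(Q, V): Q during V ✓
(Q, W): Q during W ✓
(W, A): W during A ✓
(W, H): W during H ✓
Count: 19.

19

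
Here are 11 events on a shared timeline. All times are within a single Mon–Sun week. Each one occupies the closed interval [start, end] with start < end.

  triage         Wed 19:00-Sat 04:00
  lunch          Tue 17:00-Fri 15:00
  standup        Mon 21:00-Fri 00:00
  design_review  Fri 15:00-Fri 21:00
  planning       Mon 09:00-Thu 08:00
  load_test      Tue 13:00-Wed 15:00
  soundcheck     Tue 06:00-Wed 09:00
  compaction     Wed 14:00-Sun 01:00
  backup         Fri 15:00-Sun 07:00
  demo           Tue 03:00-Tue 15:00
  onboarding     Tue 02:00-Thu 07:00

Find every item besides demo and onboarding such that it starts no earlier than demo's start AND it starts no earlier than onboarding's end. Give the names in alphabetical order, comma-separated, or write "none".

Conditions: its start is no earlier than demo's start (X.start >= Tue 03:00) AND its start is no earlier than onboarding's end (X.start >= Thu 07:00).
backup: start Fri 15:00 >= Tue 03:00? ✓; start Fri 15:00 >= Thu 07:00? ✓ → yes.
compaction: start Wed 14:00 >= Tue 03:00? ✓; start Wed 14:00 >= Thu 07:00? ✗ → no.
design_review: start Fri 15:00 >= Tue 03:00? ✓; start Fri 15:00 >= Thu 07:00? ✓ → yes.
load_test: start Tue 13:00 >= Tue 03:00? ✓; start Tue 13:00 >= Thu 07:00? ✗ → no.
lunch: start Tue 17:00 >= Tue 03:00? ✓; start Tue 17:00 >= Thu 07:00? ✗ → no.
planning: start Mon 09:00 >= Tue 03:00? ✗; start Mon 09:00 >= Thu 07:00? ✗ → no.
soundcheck: start Tue 06:00 >= Tue 03:00? ✓; start Tue 06:00 >= Thu 07:00? ✗ → no.
standup: start Mon 21:00 >= Tue 03:00? ✗; start Mon 21:00 >= Thu 07:00? ✗ → no.
triage: start Wed 19:00 >= Tue 03:00? ✓; start Wed 19:00 >= Thu 07:00? ✗ → no.
Result: backup, design_review.

backup, design_review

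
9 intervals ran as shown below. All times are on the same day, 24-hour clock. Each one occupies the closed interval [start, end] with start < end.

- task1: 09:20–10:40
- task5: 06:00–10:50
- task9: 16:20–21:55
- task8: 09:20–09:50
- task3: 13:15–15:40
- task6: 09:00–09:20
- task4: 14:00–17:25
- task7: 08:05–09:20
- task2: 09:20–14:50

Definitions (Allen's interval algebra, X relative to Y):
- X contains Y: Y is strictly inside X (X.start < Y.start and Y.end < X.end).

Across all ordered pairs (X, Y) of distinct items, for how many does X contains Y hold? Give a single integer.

4

Checking all 72 ordered pairs for relation 'contains'; matching pairs in alphabetical order:
(task5, task1): task5 contains task1 ✓
(task5, task6): task5 contains task6 ✓
(task5, task7): task5 contains task7 ✓
(task5, task8): task5 contains task8 ✓
Count: 4.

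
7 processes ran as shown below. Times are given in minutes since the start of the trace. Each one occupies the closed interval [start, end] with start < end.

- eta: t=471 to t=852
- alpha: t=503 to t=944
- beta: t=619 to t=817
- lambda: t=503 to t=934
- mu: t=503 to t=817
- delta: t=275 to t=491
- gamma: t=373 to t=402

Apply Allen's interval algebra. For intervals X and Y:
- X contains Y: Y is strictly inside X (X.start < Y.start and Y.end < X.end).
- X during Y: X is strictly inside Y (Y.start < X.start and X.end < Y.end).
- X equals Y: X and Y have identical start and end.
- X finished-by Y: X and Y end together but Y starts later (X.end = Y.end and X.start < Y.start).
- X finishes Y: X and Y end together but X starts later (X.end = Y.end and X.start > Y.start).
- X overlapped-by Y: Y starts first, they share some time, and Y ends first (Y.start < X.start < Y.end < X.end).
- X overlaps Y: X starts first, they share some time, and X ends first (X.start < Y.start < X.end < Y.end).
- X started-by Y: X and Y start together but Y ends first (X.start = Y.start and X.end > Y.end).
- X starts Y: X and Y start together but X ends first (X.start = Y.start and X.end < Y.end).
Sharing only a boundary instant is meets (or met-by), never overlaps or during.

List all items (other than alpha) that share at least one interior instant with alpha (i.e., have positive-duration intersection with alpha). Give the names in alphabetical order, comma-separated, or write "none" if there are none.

beta, eta, lambda, mu

Target alpha = [t=503, t=944].
beta [t=619, t=817] → during → yes.
delta [t=275, t=491] → before → no.
eta [t=471, t=852] → overlaps → yes.
gamma [t=373, t=402] → before → no.
lambda [t=503, t=934] → starts → yes.
mu [t=503, t=817] → starts → yes.
Result: beta, eta, lambda, mu.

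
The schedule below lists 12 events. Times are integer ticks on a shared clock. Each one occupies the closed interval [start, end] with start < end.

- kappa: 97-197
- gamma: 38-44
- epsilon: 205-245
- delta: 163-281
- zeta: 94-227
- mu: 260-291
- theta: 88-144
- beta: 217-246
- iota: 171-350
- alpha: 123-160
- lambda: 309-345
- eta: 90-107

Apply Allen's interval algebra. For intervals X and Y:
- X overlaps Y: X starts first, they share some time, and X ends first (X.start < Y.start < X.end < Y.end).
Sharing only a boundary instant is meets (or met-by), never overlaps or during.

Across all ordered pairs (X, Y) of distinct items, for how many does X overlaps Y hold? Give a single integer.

14

Checking all 132 ordered pairs for relation 'overlaps'; matching pairs in alphabetical order:
(delta, iota): delta overlaps iota ✓
(delta, mu): delta overlaps mu ✓
(epsilon, beta): epsilon overlaps beta ✓
(eta, kappa): eta overlaps kappa ✓
(eta, zeta): eta overlaps zeta ✓
(kappa, delta): kappa overlaps delta ✓
(kappa, iota): kappa overlaps iota ✓
(theta, alpha): theta overlaps alpha ✓
(theta, kappa): theta overlaps kappa ✓
(theta, zeta): theta overlaps zeta ✓
(zeta, beta): zeta overlaps beta ✓
(zeta, delta): zeta overlaps delta ✓
(zeta, epsilon): zeta overlaps epsilon ✓
(zeta, iota): zeta overlaps iota ✓
Count: 14.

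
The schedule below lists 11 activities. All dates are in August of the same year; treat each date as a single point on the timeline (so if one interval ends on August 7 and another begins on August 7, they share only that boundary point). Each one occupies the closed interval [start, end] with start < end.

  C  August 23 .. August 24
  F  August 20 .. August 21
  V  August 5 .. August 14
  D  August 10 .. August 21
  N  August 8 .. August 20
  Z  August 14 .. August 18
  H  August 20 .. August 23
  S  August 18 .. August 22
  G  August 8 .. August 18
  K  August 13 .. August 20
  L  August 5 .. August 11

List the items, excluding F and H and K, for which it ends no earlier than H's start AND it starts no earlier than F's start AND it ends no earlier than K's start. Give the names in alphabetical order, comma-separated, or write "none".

Conditions: its end is no earlier than H's start (X.end >= August 20) AND its start is no earlier than F's start (X.start >= August 20) AND its end is no earlier than K's start (X.end >= August 13).
C: end August 24 >= August 20? ✓; start August 23 >= August 20? ✓; end August 24 >= August 13? ✓ → yes.
D: end August 21 >= August 20? ✓; start August 10 >= August 20? ✗; end August 21 >= August 13? ✓ → no.
G: end August 18 >= August 20? ✗; start August 8 >= August 20? ✗; end August 18 >= August 13? ✓ → no.
L: end August 11 >= August 20? ✗; start August 5 >= August 20? ✗; end August 11 >= August 13? ✗ → no.
N: end August 20 >= August 20? ✓; start August 8 >= August 20? ✗; end August 20 >= August 13? ✓ → no.
S: end August 22 >= August 20? ✓; start August 18 >= August 20? ✗; end August 22 >= August 13? ✓ → no.
V: end August 14 >= August 20? ✗; start August 5 >= August 20? ✗; end August 14 >= August 13? ✓ → no.
Z: end August 18 >= August 20? ✗; start August 14 >= August 20? ✗; end August 18 >= August 13? ✓ → no.
Result: C.

C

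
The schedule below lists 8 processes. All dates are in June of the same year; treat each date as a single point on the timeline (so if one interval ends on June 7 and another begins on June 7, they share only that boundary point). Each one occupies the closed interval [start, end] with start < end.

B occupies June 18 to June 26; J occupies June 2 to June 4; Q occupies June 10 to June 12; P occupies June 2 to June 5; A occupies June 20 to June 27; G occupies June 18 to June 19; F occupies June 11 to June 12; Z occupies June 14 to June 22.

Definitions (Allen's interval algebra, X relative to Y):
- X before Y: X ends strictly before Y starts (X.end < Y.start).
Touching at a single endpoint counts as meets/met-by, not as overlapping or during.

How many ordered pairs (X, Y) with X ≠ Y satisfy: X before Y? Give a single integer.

Checking all 56 ordered pairs for relation 'before'; matching pairs in alphabetical order:
(F, A): F before A ✓
(F, B): F before B ✓
(F, G): F before G ✓
(F, Z): F before Z ✓
(G, A): G before A ✓
(J, A): J before A ✓
(J, B): J before B ✓
(J, F): J before F ✓
(J, G): J before G ✓
(J, Q): J before Q ✓
(J, Z): J before Z ✓
(P, A): P before A ✓
(P, B): P before B ✓
(P, F): P before F ✓
(P, G): P before G ✓
(P, Q): P before Q ✓
(P, Z): P before Z ✓
(Q, A): Q before A ✓
(Q, B): Q before B ✓
(Q, G): Q before G ✓
(Q, Z): Q before Z ✓
Count: 21.

21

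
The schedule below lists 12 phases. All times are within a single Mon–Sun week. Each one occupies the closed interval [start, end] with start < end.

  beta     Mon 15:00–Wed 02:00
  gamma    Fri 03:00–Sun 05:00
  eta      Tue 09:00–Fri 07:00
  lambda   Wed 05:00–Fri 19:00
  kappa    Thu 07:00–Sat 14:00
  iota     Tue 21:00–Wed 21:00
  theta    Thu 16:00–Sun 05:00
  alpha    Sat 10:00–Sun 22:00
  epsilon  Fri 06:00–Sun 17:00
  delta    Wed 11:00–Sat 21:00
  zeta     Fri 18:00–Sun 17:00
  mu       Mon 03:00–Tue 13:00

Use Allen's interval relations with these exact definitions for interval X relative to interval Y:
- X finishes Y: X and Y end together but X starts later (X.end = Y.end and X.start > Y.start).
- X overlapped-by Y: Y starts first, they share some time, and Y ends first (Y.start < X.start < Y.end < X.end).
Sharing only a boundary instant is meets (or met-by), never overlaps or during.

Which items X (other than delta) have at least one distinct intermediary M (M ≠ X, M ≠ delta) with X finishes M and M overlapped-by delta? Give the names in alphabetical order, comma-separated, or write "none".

gamma, zeta

Target delta = [Wed 11:00, Sat 21:00].
Intermediaries M with M overlapped-by delta: alpha, epsilon, gamma, theta, zeta.
Via alpha — items with X finishes alpha: none.
Via epsilon — items with X finishes epsilon: zeta.
Via gamma — items with X finishes gamma: none.
Via theta — items with X finishes theta: gamma.
Via zeta — items with X finishes zeta: none.
Union: gamma, zeta.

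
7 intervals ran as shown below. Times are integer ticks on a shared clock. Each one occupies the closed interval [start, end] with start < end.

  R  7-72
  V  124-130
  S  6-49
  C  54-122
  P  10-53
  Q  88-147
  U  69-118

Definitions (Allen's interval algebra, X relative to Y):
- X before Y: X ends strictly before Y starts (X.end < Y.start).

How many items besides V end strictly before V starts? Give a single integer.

Target V = [124, 130].
C [54, 122] → before → counts.
P [10, 53] → before → counts.
Q [88, 147] → contains → no.
R [7, 72] → before → counts.
S [6, 49] → before → counts.
U [69, 118] → before → counts.
Total: 5.

5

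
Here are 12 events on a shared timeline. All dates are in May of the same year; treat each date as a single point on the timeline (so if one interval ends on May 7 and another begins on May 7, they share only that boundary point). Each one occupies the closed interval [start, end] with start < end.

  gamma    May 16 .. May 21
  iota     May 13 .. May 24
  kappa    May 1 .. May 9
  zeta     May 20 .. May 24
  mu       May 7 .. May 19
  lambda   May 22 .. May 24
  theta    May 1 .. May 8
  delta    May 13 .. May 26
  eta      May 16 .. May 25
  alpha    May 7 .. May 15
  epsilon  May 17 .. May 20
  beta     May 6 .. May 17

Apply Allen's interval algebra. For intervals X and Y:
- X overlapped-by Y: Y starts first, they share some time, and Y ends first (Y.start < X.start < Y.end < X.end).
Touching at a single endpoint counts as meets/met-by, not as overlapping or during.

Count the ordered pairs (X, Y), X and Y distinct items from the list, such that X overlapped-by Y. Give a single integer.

Checking all 132 ordered pairs for relation 'overlapped-by'; matching pairs in alphabetical order:
(alpha, kappa): alpha overlapped-by kappa ✓
(alpha, theta): alpha overlapped-by theta ✓
(beta, kappa): beta overlapped-by kappa ✓
(beta, theta): beta overlapped-by theta ✓
(delta, alpha): delta overlapped-by alpha ✓
(delta, beta): delta overlapped-by beta ✓
(delta, mu): delta overlapped-by mu ✓
(epsilon, mu): epsilon overlapped-by mu ✓
(eta, beta): eta overlapped-by beta ✓
(eta, iota): eta overlapped-by iota ✓
(eta, mu): eta overlapped-by mu ✓
(gamma, beta): gamma overlapped-by beta ✓
(gamma, mu): gamma overlapped-by mu ✓
(iota, alpha): iota overlapped-by alpha ✓
(iota, beta): iota overlapped-by beta ✓
(iota, mu): iota overlapped-by mu ✓
(mu, beta): mu overlapped-by beta ✓
(mu, kappa): mu overlapped-by kappa ✓
(mu, theta): mu overlapped-by theta ✓
(zeta, gamma): zeta overlapped-by gamma ✓
Count: 20.

20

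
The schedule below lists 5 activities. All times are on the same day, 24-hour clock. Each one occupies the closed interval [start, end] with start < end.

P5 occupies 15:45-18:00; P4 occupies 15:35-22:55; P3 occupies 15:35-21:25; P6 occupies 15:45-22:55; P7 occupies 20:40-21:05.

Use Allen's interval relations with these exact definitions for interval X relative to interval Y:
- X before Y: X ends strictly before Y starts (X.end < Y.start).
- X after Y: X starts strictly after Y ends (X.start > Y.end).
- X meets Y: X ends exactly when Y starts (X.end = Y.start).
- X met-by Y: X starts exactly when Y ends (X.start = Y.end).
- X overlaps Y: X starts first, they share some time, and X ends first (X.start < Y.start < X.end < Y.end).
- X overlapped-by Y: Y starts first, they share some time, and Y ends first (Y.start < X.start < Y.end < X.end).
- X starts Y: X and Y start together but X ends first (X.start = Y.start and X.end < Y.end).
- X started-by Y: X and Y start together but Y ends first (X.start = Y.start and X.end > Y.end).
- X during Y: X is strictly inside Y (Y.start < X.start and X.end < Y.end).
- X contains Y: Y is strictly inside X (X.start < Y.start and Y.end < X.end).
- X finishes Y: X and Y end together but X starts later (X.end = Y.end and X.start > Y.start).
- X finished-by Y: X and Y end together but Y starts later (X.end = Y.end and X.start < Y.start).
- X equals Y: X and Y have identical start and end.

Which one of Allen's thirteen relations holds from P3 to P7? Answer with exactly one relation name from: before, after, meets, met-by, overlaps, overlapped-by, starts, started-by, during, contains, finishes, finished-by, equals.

contains

P3 = [15:35, 21:25]; P7 = [20:40, 21:05].
Compare endpoints: P3.start < P7.start, P3.start < P7.end, P3.end > P7.start, P3.end > P7.end.
That pattern is 'contains'.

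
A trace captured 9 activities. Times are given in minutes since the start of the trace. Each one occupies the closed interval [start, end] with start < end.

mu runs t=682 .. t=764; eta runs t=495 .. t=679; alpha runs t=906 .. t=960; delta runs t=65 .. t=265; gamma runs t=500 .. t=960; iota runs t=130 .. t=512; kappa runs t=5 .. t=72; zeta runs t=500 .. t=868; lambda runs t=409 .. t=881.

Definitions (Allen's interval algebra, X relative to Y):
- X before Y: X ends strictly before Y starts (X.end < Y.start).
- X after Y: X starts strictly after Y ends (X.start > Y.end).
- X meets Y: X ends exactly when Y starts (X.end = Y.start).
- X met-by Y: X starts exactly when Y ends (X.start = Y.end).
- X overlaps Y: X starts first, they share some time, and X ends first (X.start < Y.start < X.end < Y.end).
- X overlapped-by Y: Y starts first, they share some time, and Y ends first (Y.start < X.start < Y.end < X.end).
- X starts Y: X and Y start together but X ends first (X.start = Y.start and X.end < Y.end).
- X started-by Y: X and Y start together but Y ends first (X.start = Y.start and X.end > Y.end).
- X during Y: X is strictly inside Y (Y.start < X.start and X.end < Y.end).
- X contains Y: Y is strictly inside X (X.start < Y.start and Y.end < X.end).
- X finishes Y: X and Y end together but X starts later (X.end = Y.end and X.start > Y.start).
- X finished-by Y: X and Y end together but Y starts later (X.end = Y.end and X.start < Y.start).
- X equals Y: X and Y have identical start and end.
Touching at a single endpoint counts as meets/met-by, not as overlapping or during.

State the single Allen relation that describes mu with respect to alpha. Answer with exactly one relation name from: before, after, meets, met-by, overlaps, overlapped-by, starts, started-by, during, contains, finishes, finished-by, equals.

before

mu = [t=682, t=764]; alpha = [t=906, t=960].
Compare endpoints: mu.start < alpha.start, mu.start < alpha.end, mu.end < alpha.start, mu.end < alpha.end.
That pattern is 'before'.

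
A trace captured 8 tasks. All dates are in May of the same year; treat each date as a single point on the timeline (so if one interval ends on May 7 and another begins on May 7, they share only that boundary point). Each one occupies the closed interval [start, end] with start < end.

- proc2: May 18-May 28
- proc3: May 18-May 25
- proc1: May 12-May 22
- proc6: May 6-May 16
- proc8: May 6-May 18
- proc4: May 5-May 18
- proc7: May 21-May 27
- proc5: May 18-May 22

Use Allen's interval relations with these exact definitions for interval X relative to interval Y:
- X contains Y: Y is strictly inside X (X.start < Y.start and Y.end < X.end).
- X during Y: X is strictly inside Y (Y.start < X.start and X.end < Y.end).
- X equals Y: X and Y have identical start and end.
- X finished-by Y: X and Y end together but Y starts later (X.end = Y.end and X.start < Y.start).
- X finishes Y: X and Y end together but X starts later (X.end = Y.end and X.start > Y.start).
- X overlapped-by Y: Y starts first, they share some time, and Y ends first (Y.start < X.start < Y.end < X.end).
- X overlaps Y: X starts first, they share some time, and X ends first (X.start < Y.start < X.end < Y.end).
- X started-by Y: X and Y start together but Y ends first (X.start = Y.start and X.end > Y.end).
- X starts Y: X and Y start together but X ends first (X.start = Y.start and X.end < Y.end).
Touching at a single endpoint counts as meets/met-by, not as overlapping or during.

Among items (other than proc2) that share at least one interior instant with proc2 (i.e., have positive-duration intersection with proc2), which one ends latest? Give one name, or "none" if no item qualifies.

Target proc2 = [May 18, May 28].
proc1 [May 12, May 22] → overlaps → candidate.
proc3 [May 18, May 25] → starts → candidate.
proc4 [May 5, May 18] → meets → excluded.
proc5 [May 18, May 22] → starts → candidate.
proc6 [May 6, May 16] → before → excluded.
proc7 [May 21, May 27] → during → candidate.
proc8 [May 6, May 18] → meets → excluded.
Among candidates, latest end is May 27 → proc7.

proc7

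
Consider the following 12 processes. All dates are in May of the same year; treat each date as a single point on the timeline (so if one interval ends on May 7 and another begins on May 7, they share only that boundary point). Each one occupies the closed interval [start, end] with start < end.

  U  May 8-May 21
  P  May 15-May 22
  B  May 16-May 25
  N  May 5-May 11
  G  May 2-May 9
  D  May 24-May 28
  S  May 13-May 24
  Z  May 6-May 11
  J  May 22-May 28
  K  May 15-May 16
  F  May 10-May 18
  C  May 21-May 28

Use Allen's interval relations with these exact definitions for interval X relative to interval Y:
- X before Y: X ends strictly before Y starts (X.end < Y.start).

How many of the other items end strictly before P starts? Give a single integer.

Target P = [May 15, May 22].
B [May 16, May 25] → overlapped-by → no.
C [May 21, May 28] → overlapped-by → no.
D [May 24, May 28] → after → no.
F [May 10, May 18] → overlaps → no.
G [May 2, May 9] → before → counts.
J [May 22, May 28] → met-by → no.
K [May 15, May 16] → starts → no.
N [May 5, May 11] → before → counts.
S [May 13, May 24] → contains → no.
U [May 8, May 21] → overlaps → no.
Z [May 6, May 11] → before → counts.
Total: 3.

3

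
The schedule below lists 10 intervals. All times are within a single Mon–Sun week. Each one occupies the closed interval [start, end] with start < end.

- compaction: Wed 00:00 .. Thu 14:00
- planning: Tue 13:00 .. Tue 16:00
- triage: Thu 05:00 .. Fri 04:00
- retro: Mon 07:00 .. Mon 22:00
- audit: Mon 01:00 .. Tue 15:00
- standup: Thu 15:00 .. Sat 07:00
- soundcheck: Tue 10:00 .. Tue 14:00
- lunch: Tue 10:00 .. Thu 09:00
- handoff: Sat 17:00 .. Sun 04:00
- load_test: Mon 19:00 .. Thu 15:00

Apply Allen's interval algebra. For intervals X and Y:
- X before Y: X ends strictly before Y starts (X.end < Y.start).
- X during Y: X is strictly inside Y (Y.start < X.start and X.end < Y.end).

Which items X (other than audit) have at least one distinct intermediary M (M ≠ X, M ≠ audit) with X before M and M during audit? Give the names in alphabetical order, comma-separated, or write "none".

retro

Target audit = [Mon 01:00, Tue 15:00].
Intermediaries M with M during audit: retro, soundcheck.
Via retro — items with X before retro: none.
Via soundcheck — items with X before soundcheck: retro.
Union: retro.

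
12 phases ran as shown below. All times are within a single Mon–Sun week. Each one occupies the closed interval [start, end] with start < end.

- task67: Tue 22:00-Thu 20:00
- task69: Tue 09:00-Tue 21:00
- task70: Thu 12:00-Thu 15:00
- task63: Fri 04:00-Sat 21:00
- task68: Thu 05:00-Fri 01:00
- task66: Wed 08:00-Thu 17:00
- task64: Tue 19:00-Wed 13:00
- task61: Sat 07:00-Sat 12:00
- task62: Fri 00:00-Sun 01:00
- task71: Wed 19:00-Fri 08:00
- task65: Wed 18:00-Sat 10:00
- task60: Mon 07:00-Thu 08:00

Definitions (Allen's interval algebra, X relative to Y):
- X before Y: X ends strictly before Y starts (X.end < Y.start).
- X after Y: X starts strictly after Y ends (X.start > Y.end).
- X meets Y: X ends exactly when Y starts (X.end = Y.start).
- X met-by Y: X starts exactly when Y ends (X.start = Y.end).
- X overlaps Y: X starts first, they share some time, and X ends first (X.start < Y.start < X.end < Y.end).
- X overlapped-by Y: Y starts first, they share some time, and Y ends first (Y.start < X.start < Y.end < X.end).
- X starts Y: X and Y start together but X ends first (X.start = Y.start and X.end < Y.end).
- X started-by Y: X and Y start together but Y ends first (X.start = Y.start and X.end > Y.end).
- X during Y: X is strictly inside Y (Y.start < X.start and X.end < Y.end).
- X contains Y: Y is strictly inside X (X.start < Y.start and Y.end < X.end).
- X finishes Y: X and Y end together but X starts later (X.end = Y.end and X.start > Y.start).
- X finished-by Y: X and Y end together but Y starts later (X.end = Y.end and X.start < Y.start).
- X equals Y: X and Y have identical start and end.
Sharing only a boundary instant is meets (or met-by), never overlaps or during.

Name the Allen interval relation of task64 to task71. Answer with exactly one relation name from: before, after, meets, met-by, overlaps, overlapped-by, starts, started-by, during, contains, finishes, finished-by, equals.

task64 = [Tue 19:00, Wed 13:00]; task71 = [Wed 19:00, Fri 08:00].
Compare endpoints: task64.start < task71.start, task64.start < task71.end, task64.end < task71.start, task64.end < task71.end.
That pattern is 'before'.

before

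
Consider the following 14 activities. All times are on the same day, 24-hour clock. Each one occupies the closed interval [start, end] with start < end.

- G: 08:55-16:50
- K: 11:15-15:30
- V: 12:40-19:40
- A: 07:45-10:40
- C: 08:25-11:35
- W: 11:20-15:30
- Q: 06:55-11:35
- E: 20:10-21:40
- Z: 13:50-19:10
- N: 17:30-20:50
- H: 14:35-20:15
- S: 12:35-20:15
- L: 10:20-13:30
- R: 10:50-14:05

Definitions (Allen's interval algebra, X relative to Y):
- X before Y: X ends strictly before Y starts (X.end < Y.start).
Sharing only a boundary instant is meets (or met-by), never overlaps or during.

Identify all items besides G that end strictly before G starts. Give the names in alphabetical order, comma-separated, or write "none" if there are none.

none

Target G = [08:55, 16:50].
A [07:45, 10:40] → overlaps → no.
C [08:25, 11:35] → overlaps → no.
E [20:10, 21:40] → after → no.
H [14:35, 20:15] → overlapped-by → no.
K [11:15, 15:30] → during → no.
L [10:20, 13:30] → during → no.
N [17:30, 20:50] → after → no.
Q [06:55, 11:35] → overlaps → no.
R [10:50, 14:05] → during → no.
S [12:35, 20:15] → overlapped-by → no.
V [12:40, 19:40] → overlapped-by → no.
W [11:20, 15:30] → during → no.
Z [13:50, 19:10] → overlapped-by → no.
Result: none.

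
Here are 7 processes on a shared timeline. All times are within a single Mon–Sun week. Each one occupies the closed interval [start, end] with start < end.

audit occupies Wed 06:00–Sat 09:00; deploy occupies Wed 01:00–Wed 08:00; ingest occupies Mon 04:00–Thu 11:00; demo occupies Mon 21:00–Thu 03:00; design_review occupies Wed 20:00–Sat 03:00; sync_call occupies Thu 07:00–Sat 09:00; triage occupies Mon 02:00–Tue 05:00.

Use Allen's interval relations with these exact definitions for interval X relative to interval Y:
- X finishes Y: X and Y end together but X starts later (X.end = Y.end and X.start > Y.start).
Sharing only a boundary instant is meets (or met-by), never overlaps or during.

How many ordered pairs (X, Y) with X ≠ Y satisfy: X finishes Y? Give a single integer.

1

Checking all 42 ordered pairs for relation 'finishes'; matching pairs in alphabetical order:
(sync_call, audit): sync_call finishes audit ✓
Count: 1.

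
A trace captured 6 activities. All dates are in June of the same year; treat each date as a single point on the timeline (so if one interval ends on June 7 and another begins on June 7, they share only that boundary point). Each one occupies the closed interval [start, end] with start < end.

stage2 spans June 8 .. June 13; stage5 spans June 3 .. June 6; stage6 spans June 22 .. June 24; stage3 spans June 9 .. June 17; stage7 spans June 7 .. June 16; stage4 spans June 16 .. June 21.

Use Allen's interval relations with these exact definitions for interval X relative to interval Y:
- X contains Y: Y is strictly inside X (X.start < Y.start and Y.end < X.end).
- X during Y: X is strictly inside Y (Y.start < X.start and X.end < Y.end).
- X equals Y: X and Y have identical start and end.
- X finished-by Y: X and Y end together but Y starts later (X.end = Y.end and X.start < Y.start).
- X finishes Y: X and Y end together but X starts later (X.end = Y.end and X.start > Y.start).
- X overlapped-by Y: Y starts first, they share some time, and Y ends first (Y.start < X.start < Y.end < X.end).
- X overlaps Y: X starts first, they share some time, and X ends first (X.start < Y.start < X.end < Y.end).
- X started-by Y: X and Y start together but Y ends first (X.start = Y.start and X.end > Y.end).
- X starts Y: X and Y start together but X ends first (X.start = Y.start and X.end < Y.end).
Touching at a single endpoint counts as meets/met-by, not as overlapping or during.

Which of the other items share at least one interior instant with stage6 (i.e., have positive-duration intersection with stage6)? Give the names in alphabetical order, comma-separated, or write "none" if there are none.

Target stage6 = [June 22, June 24].
stage2 [June 8, June 13] → before → no.
stage3 [June 9, June 17] → before → no.
stage4 [June 16, June 21] → before → no.
stage5 [June 3, June 6] → before → no.
stage7 [June 7, June 16] → before → no.
Result: none.

none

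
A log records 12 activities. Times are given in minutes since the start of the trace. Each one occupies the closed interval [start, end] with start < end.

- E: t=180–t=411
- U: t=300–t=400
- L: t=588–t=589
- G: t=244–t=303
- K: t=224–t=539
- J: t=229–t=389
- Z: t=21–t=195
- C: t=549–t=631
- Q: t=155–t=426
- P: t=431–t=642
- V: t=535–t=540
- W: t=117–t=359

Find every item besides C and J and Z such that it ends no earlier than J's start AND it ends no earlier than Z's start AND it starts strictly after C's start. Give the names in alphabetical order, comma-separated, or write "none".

Conditions: its end is no earlier than J's start (X.end >= t=229) AND its end is no earlier than Z's start (X.end >= t=21) AND its start is strictly after C's start (X.start > t=549).
E: end t=411 >= t=229? ✓; end t=411 >= t=21? ✓; start t=180 > t=549? ✗ → no.
G: end t=303 >= t=229? ✓; end t=303 >= t=21? ✓; start t=244 > t=549? ✗ → no.
K: end t=539 >= t=229? ✓; end t=539 >= t=21? ✓; start t=224 > t=549? ✗ → no.
L: end t=589 >= t=229? ✓; end t=589 >= t=21? ✓; start t=588 > t=549? ✓ → yes.
P: end t=642 >= t=229? ✓; end t=642 >= t=21? ✓; start t=431 > t=549? ✗ → no.
Q: end t=426 >= t=229? ✓; end t=426 >= t=21? ✓; start t=155 > t=549? ✗ → no.
U: end t=400 >= t=229? ✓; end t=400 >= t=21? ✓; start t=300 > t=549? ✗ → no.
V: end t=540 >= t=229? ✓; end t=540 >= t=21? ✓; start t=535 > t=549? ✗ → no.
W: end t=359 >= t=229? ✓; end t=359 >= t=21? ✓; start t=117 > t=549? ✗ → no.
Result: L.

L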